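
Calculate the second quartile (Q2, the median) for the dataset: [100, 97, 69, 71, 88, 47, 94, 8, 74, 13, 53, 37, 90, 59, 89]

71

Step 1: Sort the data: [8, 13, 37, 47, 53, 59, 69, 71, 74, 88, 89, 90, 94, 97, 100]
Step 2: n = 15
Step 3: Q2 is the median. Since n is odd, it is the middle value at position 8: 71
Step 4: Q2 = 71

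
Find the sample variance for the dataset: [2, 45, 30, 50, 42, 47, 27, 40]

245.6964

Step 1: Compute the mean: (2 + 45 + 30 + 50 + 42 + 47 + 27 + 40) / 8 = 35.375
Step 2: Compute squared deviations from the mean:
  (2 - 35.375)^2 = 1113.8906
  (45 - 35.375)^2 = 92.6406
  (30 - 35.375)^2 = 28.8906
  (50 - 35.375)^2 = 213.8906
  (42 - 35.375)^2 = 43.8906
  (47 - 35.375)^2 = 135.1406
  (27 - 35.375)^2 = 70.1406
  (40 - 35.375)^2 = 21.3906
Step 3: Sum of squared deviations = 1719.875
Step 4: Sample variance = 1719.875 / 7 = 245.6964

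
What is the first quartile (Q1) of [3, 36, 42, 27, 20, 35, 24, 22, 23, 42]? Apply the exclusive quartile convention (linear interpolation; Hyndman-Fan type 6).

21.5

Step 1: Sort the data: [3, 20, 22, 23, 24, 27, 35, 36, 42, 42]
Step 2: n = 10
Step 3: Using the exclusive quartile method:
  Q1 = 21.5
  Q2 (median) = 25.5
  Q3 = 37.5
  IQR = Q3 - Q1 = 37.5 - 21.5 = 16
Step 4: Q1 = 21.5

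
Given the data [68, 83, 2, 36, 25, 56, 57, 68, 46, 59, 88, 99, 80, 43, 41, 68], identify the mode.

68

Step 1: Count the frequency of each value:
  2: appears 1 time(s)
  25: appears 1 time(s)
  36: appears 1 time(s)
  41: appears 1 time(s)
  43: appears 1 time(s)
  46: appears 1 time(s)
  56: appears 1 time(s)
  57: appears 1 time(s)
  59: appears 1 time(s)
  68: appears 3 time(s)
  80: appears 1 time(s)
  83: appears 1 time(s)
  88: appears 1 time(s)
  99: appears 1 time(s)
Step 2: The value 68 appears most frequently (3 times).
Step 3: Mode = 68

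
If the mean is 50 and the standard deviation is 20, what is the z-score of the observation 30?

-1

Step 1: Recall the z-score formula: z = (x - mu) / sigma
Step 2: Substitute values: z = (30 - 50) / 20
Step 3: z = -20 / 20 = -1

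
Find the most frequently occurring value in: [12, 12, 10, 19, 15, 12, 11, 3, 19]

12

Step 1: Count the frequency of each value:
  3: appears 1 time(s)
  10: appears 1 time(s)
  11: appears 1 time(s)
  12: appears 3 time(s)
  15: appears 1 time(s)
  19: appears 2 time(s)
Step 2: The value 12 appears most frequently (3 times).
Step 3: Mode = 12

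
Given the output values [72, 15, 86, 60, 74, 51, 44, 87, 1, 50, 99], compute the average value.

58.0909

Step 1: Sum all values: 72 + 15 + 86 + 60 + 74 + 51 + 44 + 87 + 1 + 50 + 99 = 639
Step 2: Count the number of values: n = 11
Step 3: Mean = sum / n = 639 / 11 = 58.0909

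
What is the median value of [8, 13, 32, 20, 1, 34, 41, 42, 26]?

26

Step 1: Sort the data in ascending order: [1, 8, 13, 20, 26, 32, 34, 41, 42]
Step 2: The number of values is n = 9.
Step 3: Since n is odd, the median is the middle value at position 5: 26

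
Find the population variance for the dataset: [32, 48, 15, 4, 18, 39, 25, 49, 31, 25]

184.64

Step 1: Compute the mean: (32 + 48 + 15 + 4 + 18 + 39 + 25 + 49 + 31 + 25) / 10 = 28.6
Step 2: Compute squared deviations from the mean:
  (32 - 28.6)^2 = 11.56
  (48 - 28.6)^2 = 376.36
  (15 - 28.6)^2 = 184.96
  (4 - 28.6)^2 = 605.16
  (18 - 28.6)^2 = 112.36
  (39 - 28.6)^2 = 108.16
  (25 - 28.6)^2 = 12.96
  (49 - 28.6)^2 = 416.16
  (31 - 28.6)^2 = 5.76
  (25 - 28.6)^2 = 12.96
Step 3: Sum of squared deviations = 1846.4
Step 4: Population variance = 1846.4 / 10 = 184.64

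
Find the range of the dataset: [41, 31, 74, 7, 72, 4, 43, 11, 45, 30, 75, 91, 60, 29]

87

Step 1: Identify the maximum value: max = 91
Step 2: Identify the minimum value: min = 4
Step 3: Range = max - min = 91 - 4 = 87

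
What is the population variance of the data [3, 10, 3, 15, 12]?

23.44

Step 1: Compute the mean: (3 + 10 + 3 + 15 + 12) / 5 = 8.6
Step 2: Compute squared deviations from the mean:
  (3 - 8.6)^2 = 31.36
  (10 - 8.6)^2 = 1.96
  (3 - 8.6)^2 = 31.36
  (15 - 8.6)^2 = 40.96
  (12 - 8.6)^2 = 11.56
Step 3: Sum of squared deviations = 117.2
Step 4: Population variance = 117.2 / 5 = 23.44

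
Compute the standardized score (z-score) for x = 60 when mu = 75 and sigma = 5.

-3

Step 1: Recall the z-score formula: z = (x - mu) / sigma
Step 2: Substitute values: z = (60 - 75) / 5
Step 3: z = -15 / 5 = -3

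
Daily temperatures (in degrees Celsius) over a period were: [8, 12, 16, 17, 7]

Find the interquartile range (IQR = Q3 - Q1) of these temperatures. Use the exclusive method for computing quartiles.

9

Step 1: Sort the data: [7, 8, 12, 16, 17]
Step 2: n = 5
Step 3: Using the exclusive quartile method:
  Q1 = 7.5
  Q2 (median) = 12
  Q3 = 16.5
  IQR = Q3 - Q1 = 16.5 - 7.5 = 9
Step 4: IQR = 9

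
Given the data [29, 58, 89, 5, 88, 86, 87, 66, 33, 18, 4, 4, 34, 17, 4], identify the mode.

4

Step 1: Count the frequency of each value:
  4: appears 3 time(s)
  5: appears 1 time(s)
  17: appears 1 time(s)
  18: appears 1 time(s)
  29: appears 1 time(s)
  33: appears 1 time(s)
  34: appears 1 time(s)
  58: appears 1 time(s)
  66: appears 1 time(s)
  86: appears 1 time(s)
  87: appears 1 time(s)
  88: appears 1 time(s)
  89: appears 1 time(s)
Step 2: The value 4 appears most frequently (3 times).
Step 3: Mode = 4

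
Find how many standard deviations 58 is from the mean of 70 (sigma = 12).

-1

Step 1: Recall the z-score formula: z = (x - mu) / sigma
Step 2: Substitute values: z = (58 - 70) / 12
Step 3: z = -12 / 12 = -1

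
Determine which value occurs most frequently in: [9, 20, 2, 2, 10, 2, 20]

2

Step 1: Count the frequency of each value:
  2: appears 3 time(s)
  9: appears 1 time(s)
  10: appears 1 time(s)
  20: appears 2 time(s)
Step 2: The value 2 appears most frequently (3 times).
Step 3: Mode = 2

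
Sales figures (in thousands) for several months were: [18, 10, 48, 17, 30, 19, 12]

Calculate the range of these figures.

38

Step 1: Identify the maximum value: max = 48
Step 2: Identify the minimum value: min = 10
Step 3: Range = max - min = 48 - 10 = 38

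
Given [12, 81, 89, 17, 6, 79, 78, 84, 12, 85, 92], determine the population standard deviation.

35.0431

Step 1: Compute the mean: 57.7273
Step 2: Sum of squared deviations from the mean: 13508.1818
Step 3: Population variance = 13508.1818 / 11 = 1228.0165
Step 4: Standard deviation = sqrt(1228.0165) = 35.0431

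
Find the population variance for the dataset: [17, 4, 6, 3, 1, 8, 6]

23.102

Step 1: Compute the mean: (17 + 4 + 6 + 3 + 1 + 8 + 6) / 7 = 6.4286
Step 2: Compute squared deviations from the mean:
  (17 - 6.4286)^2 = 111.7551
  (4 - 6.4286)^2 = 5.898
  (6 - 6.4286)^2 = 0.1837
  (3 - 6.4286)^2 = 11.7551
  (1 - 6.4286)^2 = 29.4694
  (8 - 6.4286)^2 = 2.4694
  (6 - 6.4286)^2 = 0.1837
Step 3: Sum of squared deviations = 161.7143
Step 4: Population variance = 161.7143 / 7 = 23.102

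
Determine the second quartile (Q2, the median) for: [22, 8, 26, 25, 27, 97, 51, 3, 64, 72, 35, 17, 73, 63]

31

Step 1: Sort the data: [3, 8, 17, 22, 25, 26, 27, 35, 51, 63, 64, 72, 73, 97]
Step 2: n = 14
Step 3: Q2 is the median. Since n is even, it is the average of the values at positions 7 and 8:
  Q2 = (27 + 35) / 2 = 31
Step 4: Q2 = 31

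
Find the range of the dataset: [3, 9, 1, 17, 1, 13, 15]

16

Step 1: Identify the maximum value: max = 17
Step 2: Identify the minimum value: min = 1
Step 3: Range = max - min = 17 - 1 = 16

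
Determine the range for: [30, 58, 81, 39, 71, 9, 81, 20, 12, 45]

72

Step 1: Identify the maximum value: max = 81
Step 2: Identify the minimum value: min = 9
Step 3: Range = max - min = 81 - 9 = 72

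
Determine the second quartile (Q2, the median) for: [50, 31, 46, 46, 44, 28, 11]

44

Step 1: Sort the data: [11, 28, 31, 44, 46, 46, 50]
Step 2: n = 7
Step 3: Q2 is the median. Since n is odd, it is the middle value at position 4: 44
Step 4: Q2 = 44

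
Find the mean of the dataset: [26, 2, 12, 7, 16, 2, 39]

14.8571

Step 1: Sum all values: 26 + 2 + 12 + 7 + 16 + 2 + 39 = 104
Step 2: Count the number of values: n = 7
Step 3: Mean = sum / n = 104 / 7 = 14.8571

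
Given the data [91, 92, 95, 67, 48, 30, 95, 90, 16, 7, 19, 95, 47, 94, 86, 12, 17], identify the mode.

95

Step 1: Count the frequency of each value:
  7: appears 1 time(s)
  12: appears 1 time(s)
  16: appears 1 time(s)
  17: appears 1 time(s)
  19: appears 1 time(s)
  30: appears 1 time(s)
  47: appears 1 time(s)
  48: appears 1 time(s)
  67: appears 1 time(s)
  86: appears 1 time(s)
  90: appears 1 time(s)
  91: appears 1 time(s)
  92: appears 1 time(s)
  94: appears 1 time(s)
  95: appears 3 time(s)
Step 2: The value 95 appears most frequently (3 times).
Step 3: Mode = 95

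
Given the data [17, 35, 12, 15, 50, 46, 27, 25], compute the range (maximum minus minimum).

38

Step 1: Identify the maximum value: max = 50
Step 2: Identify the minimum value: min = 12
Step 3: Range = max - min = 50 - 12 = 38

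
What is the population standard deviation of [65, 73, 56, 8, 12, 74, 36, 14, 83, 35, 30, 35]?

24.9748

Step 1: Compute the mean: 43.4167
Step 2: Sum of squared deviations from the mean: 7484.9167
Step 3: Population variance = 7484.9167 / 12 = 623.7431
Step 4: Standard deviation = sqrt(623.7431) = 24.9748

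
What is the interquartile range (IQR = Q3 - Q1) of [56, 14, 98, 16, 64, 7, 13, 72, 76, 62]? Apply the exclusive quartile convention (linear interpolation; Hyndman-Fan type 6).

59.25

Step 1: Sort the data: [7, 13, 14, 16, 56, 62, 64, 72, 76, 98]
Step 2: n = 10
Step 3: Using the exclusive quartile method:
  Q1 = 13.75
  Q2 (median) = 59
  Q3 = 73
  IQR = Q3 - Q1 = 73 - 13.75 = 59.25
Step 4: IQR = 59.25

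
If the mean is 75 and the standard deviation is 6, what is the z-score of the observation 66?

-1.5

Step 1: Recall the z-score formula: z = (x - mu) / sigma
Step 2: Substitute values: z = (66 - 75) / 6
Step 3: z = -9 / 6 = -1.5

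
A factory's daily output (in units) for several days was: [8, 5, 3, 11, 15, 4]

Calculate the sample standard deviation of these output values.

4.6332

Step 1: Compute the mean: 7.6667
Step 2: Sum of squared deviations from the mean: 107.3333
Step 3: Sample variance = 107.3333 / 5 = 21.4667
Step 4: Standard deviation = sqrt(21.4667) = 4.6332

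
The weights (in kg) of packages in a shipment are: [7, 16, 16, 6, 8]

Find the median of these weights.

8

Step 1: Sort the data in ascending order: [6, 7, 8, 16, 16]
Step 2: The number of values is n = 5.
Step 3: Since n is odd, the median is the middle value at position 3: 8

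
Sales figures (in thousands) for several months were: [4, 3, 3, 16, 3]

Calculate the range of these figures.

13

Step 1: Identify the maximum value: max = 16
Step 2: Identify the minimum value: min = 3
Step 3: Range = max - min = 16 - 3 = 13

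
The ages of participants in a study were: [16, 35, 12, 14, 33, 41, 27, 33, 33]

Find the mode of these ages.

33

Step 1: Count the frequency of each value:
  12: appears 1 time(s)
  14: appears 1 time(s)
  16: appears 1 time(s)
  27: appears 1 time(s)
  33: appears 3 time(s)
  35: appears 1 time(s)
  41: appears 1 time(s)
Step 2: The value 33 appears most frequently (3 times).
Step 3: Mode = 33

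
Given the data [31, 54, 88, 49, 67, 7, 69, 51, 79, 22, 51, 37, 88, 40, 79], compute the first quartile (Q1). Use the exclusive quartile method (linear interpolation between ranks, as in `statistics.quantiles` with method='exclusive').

37

Step 1: Sort the data: [7, 22, 31, 37, 40, 49, 51, 51, 54, 67, 69, 79, 79, 88, 88]
Step 2: n = 15
Step 3: Using the exclusive quartile method:
  Q1 = 37
  Q2 (median) = 51
  Q3 = 79
  IQR = Q3 - Q1 = 79 - 37 = 42
Step 4: Q1 = 37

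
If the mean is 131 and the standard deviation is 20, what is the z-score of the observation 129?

-0.1

Step 1: Recall the z-score formula: z = (x - mu) / sigma
Step 2: Substitute values: z = (129 - 131) / 20
Step 3: z = -2 / 20 = -0.1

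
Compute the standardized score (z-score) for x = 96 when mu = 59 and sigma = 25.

1.48

Step 1: Recall the z-score formula: z = (x - mu) / sigma
Step 2: Substitute values: z = (96 - 59) / 25
Step 3: z = 37 / 25 = 1.48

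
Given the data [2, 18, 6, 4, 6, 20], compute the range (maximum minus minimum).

18

Step 1: Identify the maximum value: max = 20
Step 2: Identify the minimum value: min = 2
Step 3: Range = max - min = 20 - 2 = 18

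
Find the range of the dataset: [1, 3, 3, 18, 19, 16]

18

Step 1: Identify the maximum value: max = 19
Step 2: Identify the minimum value: min = 1
Step 3: Range = max - min = 19 - 1 = 18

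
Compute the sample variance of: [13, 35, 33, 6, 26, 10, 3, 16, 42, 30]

182.7111

Step 1: Compute the mean: (13 + 35 + 33 + 6 + 26 + 10 + 3 + 16 + 42 + 30) / 10 = 21.4
Step 2: Compute squared deviations from the mean:
  (13 - 21.4)^2 = 70.56
  (35 - 21.4)^2 = 184.96
  (33 - 21.4)^2 = 134.56
  (6 - 21.4)^2 = 237.16
  (26 - 21.4)^2 = 21.16
  (10 - 21.4)^2 = 129.96
  (3 - 21.4)^2 = 338.56
  (16 - 21.4)^2 = 29.16
  (42 - 21.4)^2 = 424.36
  (30 - 21.4)^2 = 73.96
Step 3: Sum of squared deviations = 1644.4
Step 4: Sample variance = 1644.4 / 9 = 182.7111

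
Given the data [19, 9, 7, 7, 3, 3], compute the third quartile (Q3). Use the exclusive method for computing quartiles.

11.5

Step 1: Sort the data: [3, 3, 7, 7, 9, 19]
Step 2: n = 6
Step 3: Using the exclusive quartile method:
  Q1 = 3
  Q2 (median) = 7
  Q3 = 11.5
  IQR = Q3 - Q1 = 11.5 - 3 = 8.5
Step 4: Q3 = 11.5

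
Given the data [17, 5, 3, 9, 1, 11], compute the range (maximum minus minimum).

16

Step 1: Identify the maximum value: max = 17
Step 2: Identify the minimum value: min = 1
Step 3: Range = max - min = 17 - 1 = 16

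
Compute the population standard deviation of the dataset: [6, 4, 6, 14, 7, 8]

3.1491

Step 1: Compute the mean: 7.5
Step 2: Sum of squared deviations from the mean: 59.5
Step 3: Population variance = 59.5 / 6 = 9.9167
Step 4: Standard deviation = sqrt(9.9167) = 3.1491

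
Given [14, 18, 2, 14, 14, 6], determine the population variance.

30.2222

Step 1: Compute the mean: (14 + 18 + 2 + 14 + 14 + 6) / 6 = 11.3333
Step 2: Compute squared deviations from the mean:
  (14 - 11.3333)^2 = 7.1111
  (18 - 11.3333)^2 = 44.4444
  (2 - 11.3333)^2 = 87.1111
  (14 - 11.3333)^2 = 7.1111
  (14 - 11.3333)^2 = 7.1111
  (6 - 11.3333)^2 = 28.4444
Step 3: Sum of squared deviations = 181.3333
Step 4: Population variance = 181.3333 / 6 = 30.2222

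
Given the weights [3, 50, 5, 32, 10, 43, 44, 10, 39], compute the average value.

26.2222

Step 1: Sum all values: 3 + 50 + 5 + 32 + 10 + 43 + 44 + 10 + 39 = 236
Step 2: Count the number of values: n = 9
Step 3: Mean = sum / n = 236 / 9 = 26.2222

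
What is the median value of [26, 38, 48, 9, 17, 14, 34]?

26

Step 1: Sort the data in ascending order: [9, 14, 17, 26, 34, 38, 48]
Step 2: The number of values is n = 7.
Step 3: Since n is odd, the median is the middle value at position 4: 26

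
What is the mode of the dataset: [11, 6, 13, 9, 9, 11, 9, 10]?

9

Step 1: Count the frequency of each value:
  6: appears 1 time(s)
  9: appears 3 time(s)
  10: appears 1 time(s)
  11: appears 2 time(s)
  13: appears 1 time(s)
Step 2: The value 9 appears most frequently (3 times).
Step 3: Mode = 9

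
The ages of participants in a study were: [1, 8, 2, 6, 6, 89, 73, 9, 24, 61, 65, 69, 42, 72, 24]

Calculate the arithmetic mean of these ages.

36.7333

Step 1: Sum all values: 1 + 8 + 2 + 6 + 6 + 89 + 73 + 9 + 24 + 61 + 65 + 69 + 42 + 72 + 24 = 551
Step 2: Count the number of values: n = 15
Step 3: Mean = sum / n = 551 / 15 = 36.7333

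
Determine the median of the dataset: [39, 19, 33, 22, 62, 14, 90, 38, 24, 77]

35.5

Step 1: Sort the data in ascending order: [14, 19, 22, 24, 33, 38, 39, 62, 77, 90]
Step 2: The number of values is n = 10.
Step 3: Since n is even, the median is the average of positions 5 and 6:
  Median = (33 + 38) / 2 = 35.5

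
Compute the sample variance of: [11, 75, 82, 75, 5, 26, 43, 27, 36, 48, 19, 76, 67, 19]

728.4231

Step 1: Compute the mean: (11 + 75 + 82 + 75 + 5 + 26 + 43 + 27 + 36 + 48 + 19 + 76 + 67 + 19) / 14 = 43.5
Step 2: Compute squared deviations from the mean:
  (11 - 43.5)^2 = 1056.25
  (75 - 43.5)^2 = 992.25
  (82 - 43.5)^2 = 1482.25
  (75 - 43.5)^2 = 992.25
  (5 - 43.5)^2 = 1482.25
  (26 - 43.5)^2 = 306.25
  (43 - 43.5)^2 = 0.25
  (27 - 43.5)^2 = 272.25
  (36 - 43.5)^2 = 56.25
  (48 - 43.5)^2 = 20.25
  (19 - 43.5)^2 = 600.25
  (76 - 43.5)^2 = 1056.25
  (67 - 43.5)^2 = 552.25
  (19 - 43.5)^2 = 600.25
Step 3: Sum of squared deviations = 9469.5
Step 4: Sample variance = 9469.5 / 13 = 728.4231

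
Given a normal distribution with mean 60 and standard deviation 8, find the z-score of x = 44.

-2

Step 1: Recall the z-score formula: z = (x - mu) / sigma
Step 2: Substitute values: z = (44 - 60) / 8
Step 3: z = -16 / 8 = -2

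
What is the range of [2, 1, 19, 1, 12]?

18

Step 1: Identify the maximum value: max = 19
Step 2: Identify the minimum value: min = 1
Step 3: Range = max - min = 19 - 1 = 18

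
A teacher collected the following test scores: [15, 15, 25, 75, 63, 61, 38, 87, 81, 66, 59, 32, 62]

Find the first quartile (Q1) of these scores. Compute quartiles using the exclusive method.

28.5

Step 1: Sort the data: [15, 15, 25, 32, 38, 59, 61, 62, 63, 66, 75, 81, 87]
Step 2: n = 13
Step 3: Using the exclusive quartile method:
  Q1 = 28.5
  Q2 (median) = 61
  Q3 = 70.5
  IQR = Q3 - Q1 = 70.5 - 28.5 = 42
Step 4: Q1 = 28.5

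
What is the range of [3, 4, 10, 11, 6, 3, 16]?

13

Step 1: Identify the maximum value: max = 16
Step 2: Identify the minimum value: min = 3
Step 3: Range = max - min = 16 - 3 = 13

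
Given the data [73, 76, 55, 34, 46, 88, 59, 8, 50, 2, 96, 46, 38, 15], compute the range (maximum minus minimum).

94

Step 1: Identify the maximum value: max = 96
Step 2: Identify the minimum value: min = 2
Step 3: Range = max - min = 96 - 2 = 94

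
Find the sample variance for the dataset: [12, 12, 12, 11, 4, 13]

11.0667

Step 1: Compute the mean: (12 + 12 + 12 + 11 + 4 + 13) / 6 = 10.6667
Step 2: Compute squared deviations from the mean:
  (12 - 10.6667)^2 = 1.7778
  (12 - 10.6667)^2 = 1.7778
  (12 - 10.6667)^2 = 1.7778
  (11 - 10.6667)^2 = 0.1111
  (4 - 10.6667)^2 = 44.4444
  (13 - 10.6667)^2 = 5.4444
Step 3: Sum of squared deviations = 55.3333
Step 4: Sample variance = 55.3333 / 5 = 11.0667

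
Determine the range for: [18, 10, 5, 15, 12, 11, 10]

13

Step 1: Identify the maximum value: max = 18
Step 2: Identify the minimum value: min = 5
Step 3: Range = max - min = 18 - 5 = 13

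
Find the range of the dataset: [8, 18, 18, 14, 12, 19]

11

Step 1: Identify the maximum value: max = 19
Step 2: Identify the minimum value: min = 8
Step 3: Range = max - min = 19 - 8 = 11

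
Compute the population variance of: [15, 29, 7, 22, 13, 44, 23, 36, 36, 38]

135.21

Step 1: Compute the mean: (15 + 29 + 7 + 22 + 13 + 44 + 23 + 36 + 36 + 38) / 10 = 26.3
Step 2: Compute squared deviations from the mean:
  (15 - 26.3)^2 = 127.69
  (29 - 26.3)^2 = 7.29
  (7 - 26.3)^2 = 372.49
  (22 - 26.3)^2 = 18.49
  (13 - 26.3)^2 = 176.89
  (44 - 26.3)^2 = 313.29
  (23 - 26.3)^2 = 10.89
  (36 - 26.3)^2 = 94.09
  (36 - 26.3)^2 = 94.09
  (38 - 26.3)^2 = 136.89
Step 3: Sum of squared deviations = 1352.1
Step 4: Population variance = 1352.1 / 10 = 135.21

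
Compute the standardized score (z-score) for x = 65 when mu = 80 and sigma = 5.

-3

Step 1: Recall the z-score formula: z = (x - mu) / sigma
Step 2: Substitute values: z = (65 - 80) / 5
Step 3: z = -15 / 5 = -3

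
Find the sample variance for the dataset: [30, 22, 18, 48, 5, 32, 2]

257.2857

Step 1: Compute the mean: (30 + 22 + 18 + 48 + 5 + 32 + 2) / 7 = 22.4286
Step 2: Compute squared deviations from the mean:
  (30 - 22.4286)^2 = 57.3265
  (22 - 22.4286)^2 = 0.1837
  (18 - 22.4286)^2 = 19.6122
  (48 - 22.4286)^2 = 653.898
  (5 - 22.4286)^2 = 303.7551
  (32 - 22.4286)^2 = 91.6122
  (2 - 22.4286)^2 = 417.3265
Step 3: Sum of squared deviations = 1543.7143
Step 4: Sample variance = 1543.7143 / 6 = 257.2857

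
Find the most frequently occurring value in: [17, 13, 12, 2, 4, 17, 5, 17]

17

Step 1: Count the frequency of each value:
  2: appears 1 time(s)
  4: appears 1 time(s)
  5: appears 1 time(s)
  12: appears 1 time(s)
  13: appears 1 time(s)
  17: appears 3 time(s)
Step 2: The value 17 appears most frequently (3 times).
Step 3: Mode = 17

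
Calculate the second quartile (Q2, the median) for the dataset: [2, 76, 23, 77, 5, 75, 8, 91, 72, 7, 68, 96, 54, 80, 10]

68

Step 1: Sort the data: [2, 5, 7, 8, 10, 23, 54, 68, 72, 75, 76, 77, 80, 91, 96]
Step 2: n = 15
Step 3: Q2 is the median. Since n is odd, it is the middle value at position 8: 68
Step 4: Q2 = 68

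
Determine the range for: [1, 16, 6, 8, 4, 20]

19

Step 1: Identify the maximum value: max = 20
Step 2: Identify the minimum value: min = 1
Step 3: Range = max - min = 20 - 1 = 19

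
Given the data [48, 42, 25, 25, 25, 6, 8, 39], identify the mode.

25

Step 1: Count the frequency of each value:
  6: appears 1 time(s)
  8: appears 1 time(s)
  25: appears 3 time(s)
  39: appears 1 time(s)
  42: appears 1 time(s)
  48: appears 1 time(s)
Step 2: The value 25 appears most frequently (3 times).
Step 3: Mode = 25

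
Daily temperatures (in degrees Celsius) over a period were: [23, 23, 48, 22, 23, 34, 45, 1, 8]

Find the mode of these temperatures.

23

Step 1: Count the frequency of each value:
  1: appears 1 time(s)
  8: appears 1 time(s)
  22: appears 1 time(s)
  23: appears 3 time(s)
  34: appears 1 time(s)
  45: appears 1 time(s)
  48: appears 1 time(s)
Step 2: The value 23 appears most frequently (3 times).
Step 3: Mode = 23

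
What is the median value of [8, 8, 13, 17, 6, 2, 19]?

8

Step 1: Sort the data in ascending order: [2, 6, 8, 8, 13, 17, 19]
Step 2: The number of values is n = 7.
Step 3: Since n is odd, the median is the middle value at position 4: 8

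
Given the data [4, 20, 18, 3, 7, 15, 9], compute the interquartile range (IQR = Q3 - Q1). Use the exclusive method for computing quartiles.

14

Step 1: Sort the data: [3, 4, 7, 9, 15, 18, 20]
Step 2: n = 7
Step 3: Using the exclusive quartile method:
  Q1 = 4
  Q2 (median) = 9
  Q3 = 18
  IQR = Q3 - Q1 = 18 - 4 = 14
Step 4: IQR = 14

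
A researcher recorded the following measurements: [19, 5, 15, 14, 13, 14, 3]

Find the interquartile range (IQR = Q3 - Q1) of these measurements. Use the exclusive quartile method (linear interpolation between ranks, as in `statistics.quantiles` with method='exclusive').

10

Step 1: Sort the data: [3, 5, 13, 14, 14, 15, 19]
Step 2: n = 7
Step 3: Using the exclusive quartile method:
  Q1 = 5
  Q2 (median) = 14
  Q3 = 15
  IQR = Q3 - Q1 = 15 - 5 = 10
Step 4: IQR = 10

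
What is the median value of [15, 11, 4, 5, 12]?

11

Step 1: Sort the data in ascending order: [4, 5, 11, 12, 15]
Step 2: The number of values is n = 5.
Step 3: Since n is odd, the median is the middle value at position 3: 11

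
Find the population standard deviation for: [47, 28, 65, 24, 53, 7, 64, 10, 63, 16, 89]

25.6773

Step 1: Compute the mean: 42.3636
Step 2: Sum of squared deviations from the mean: 7252.5455
Step 3: Population variance = 7252.5455 / 11 = 659.3223
Step 4: Standard deviation = sqrt(659.3223) = 25.6773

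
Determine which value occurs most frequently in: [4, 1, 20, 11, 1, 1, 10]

1

Step 1: Count the frequency of each value:
  1: appears 3 time(s)
  4: appears 1 time(s)
  10: appears 1 time(s)
  11: appears 1 time(s)
  20: appears 1 time(s)
Step 2: The value 1 appears most frequently (3 times).
Step 3: Mode = 1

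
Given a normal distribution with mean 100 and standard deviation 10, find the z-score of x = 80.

-2

Step 1: Recall the z-score formula: z = (x - mu) / sigma
Step 2: Substitute values: z = (80 - 100) / 10
Step 3: z = -20 / 10 = -2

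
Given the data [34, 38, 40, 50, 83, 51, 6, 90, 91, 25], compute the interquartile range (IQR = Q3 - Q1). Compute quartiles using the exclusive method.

53

Step 1: Sort the data: [6, 25, 34, 38, 40, 50, 51, 83, 90, 91]
Step 2: n = 10
Step 3: Using the exclusive quartile method:
  Q1 = 31.75
  Q2 (median) = 45
  Q3 = 84.75
  IQR = Q3 - Q1 = 84.75 - 31.75 = 53
Step 4: IQR = 53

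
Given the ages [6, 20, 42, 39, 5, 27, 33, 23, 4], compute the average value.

22.1111

Step 1: Sum all values: 6 + 20 + 42 + 39 + 5 + 27 + 33 + 23 + 4 = 199
Step 2: Count the number of values: n = 9
Step 3: Mean = sum / n = 199 / 9 = 22.1111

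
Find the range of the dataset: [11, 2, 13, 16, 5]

14

Step 1: Identify the maximum value: max = 16
Step 2: Identify the minimum value: min = 2
Step 3: Range = max - min = 16 - 2 = 14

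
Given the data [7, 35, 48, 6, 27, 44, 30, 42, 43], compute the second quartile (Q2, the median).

35

Step 1: Sort the data: [6, 7, 27, 30, 35, 42, 43, 44, 48]
Step 2: n = 9
Step 3: Q2 is the median. Since n is odd, it is the middle value at position 5: 35
Step 4: Q2 = 35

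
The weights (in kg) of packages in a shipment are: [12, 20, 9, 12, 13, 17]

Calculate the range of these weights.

11

Step 1: Identify the maximum value: max = 20
Step 2: Identify the minimum value: min = 9
Step 3: Range = max - min = 20 - 9 = 11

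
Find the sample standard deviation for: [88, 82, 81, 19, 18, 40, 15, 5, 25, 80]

33.4466

Step 1: Compute the mean: 45.3
Step 2: Sum of squared deviations from the mean: 10068.1
Step 3: Sample variance = 10068.1 / 9 = 1118.6778
Step 4: Standard deviation = sqrt(1118.6778) = 33.4466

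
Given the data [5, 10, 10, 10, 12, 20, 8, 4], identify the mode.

10

Step 1: Count the frequency of each value:
  4: appears 1 time(s)
  5: appears 1 time(s)
  8: appears 1 time(s)
  10: appears 3 time(s)
  12: appears 1 time(s)
  20: appears 1 time(s)
Step 2: The value 10 appears most frequently (3 times).
Step 3: Mode = 10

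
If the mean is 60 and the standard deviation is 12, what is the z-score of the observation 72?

1

Step 1: Recall the z-score formula: z = (x - mu) / sigma
Step 2: Substitute values: z = (72 - 60) / 12
Step 3: z = 12 / 12 = 1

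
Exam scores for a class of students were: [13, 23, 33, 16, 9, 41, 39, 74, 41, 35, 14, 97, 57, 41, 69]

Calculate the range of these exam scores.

88

Step 1: Identify the maximum value: max = 97
Step 2: Identify the minimum value: min = 9
Step 3: Range = max - min = 97 - 9 = 88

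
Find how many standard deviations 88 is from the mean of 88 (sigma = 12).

0

Step 1: Recall the z-score formula: z = (x - mu) / sigma
Step 2: Substitute values: z = (88 - 88) / 12
Step 3: z = 0 / 12 = 0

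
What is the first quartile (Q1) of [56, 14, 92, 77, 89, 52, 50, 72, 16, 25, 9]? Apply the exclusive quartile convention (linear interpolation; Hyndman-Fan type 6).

16

Step 1: Sort the data: [9, 14, 16, 25, 50, 52, 56, 72, 77, 89, 92]
Step 2: n = 11
Step 3: Using the exclusive quartile method:
  Q1 = 16
  Q2 (median) = 52
  Q3 = 77
  IQR = Q3 - Q1 = 77 - 16 = 61
Step 4: Q1 = 16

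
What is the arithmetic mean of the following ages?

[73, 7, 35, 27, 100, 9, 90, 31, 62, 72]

50.6

Step 1: Sum all values: 73 + 7 + 35 + 27 + 100 + 9 + 90 + 31 + 62 + 72 = 506
Step 2: Count the number of values: n = 10
Step 3: Mean = sum / n = 506 / 10 = 50.6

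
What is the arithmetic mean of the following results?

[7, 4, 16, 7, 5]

7.8

Step 1: Sum all values: 7 + 4 + 16 + 7 + 5 = 39
Step 2: Count the number of values: n = 5
Step 3: Mean = sum / n = 39 / 5 = 7.8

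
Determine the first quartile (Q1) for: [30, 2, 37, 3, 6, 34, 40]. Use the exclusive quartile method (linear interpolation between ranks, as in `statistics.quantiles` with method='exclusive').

3

Step 1: Sort the data: [2, 3, 6, 30, 34, 37, 40]
Step 2: n = 7
Step 3: Using the exclusive quartile method:
  Q1 = 3
  Q2 (median) = 30
  Q3 = 37
  IQR = Q3 - Q1 = 37 - 3 = 34
Step 4: Q1 = 3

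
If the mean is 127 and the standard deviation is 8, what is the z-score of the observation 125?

-0.25

Step 1: Recall the z-score formula: z = (x - mu) / sigma
Step 2: Substitute values: z = (125 - 127) / 8
Step 3: z = -2 / 8 = -0.25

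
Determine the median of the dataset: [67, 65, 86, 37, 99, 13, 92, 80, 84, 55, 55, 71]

69

Step 1: Sort the data in ascending order: [13, 37, 55, 55, 65, 67, 71, 80, 84, 86, 92, 99]
Step 2: The number of values is n = 12.
Step 3: Since n is even, the median is the average of positions 6 and 7:
  Median = (67 + 71) / 2 = 69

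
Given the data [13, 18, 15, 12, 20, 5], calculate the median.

14

Step 1: Sort the data in ascending order: [5, 12, 13, 15, 18, 20]
Step 2: The number of values is n = 6.
Step 3: Since n is even, the median is the average of positions 3 and 4:
  Median = (13 + 15) / 2 = 14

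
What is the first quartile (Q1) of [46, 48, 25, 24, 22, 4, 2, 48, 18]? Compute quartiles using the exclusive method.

11

Step 1: Sort the data: [2, 4, 18, 22, 24, 25, 46, 48, 48]
Step 2: n = 9
Step 3: Using the exclusive quartile method:
  Q1 = 11
  Q2 (median) = 24
  Q3 = 47
  IQR = Q3 - Q1 = 47 - 11 = 36
Step 4: Q1 = 11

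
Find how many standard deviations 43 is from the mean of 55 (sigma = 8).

-1.5

Step 1: Recall the z-score formula: z = (x - mu) / sigma
Step 2: Substitute values: z = (43 - 55) / 8
Step 3: z = -12 / 8 = -1.5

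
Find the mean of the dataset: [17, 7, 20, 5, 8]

11.4

Step 1: Sum all values: 17 + 7 + 20 + 5 + 8 = 57
Step 2: Count the number of values: n = 5
Step 3: Mean = sum / n = 57 / 5 = 11.4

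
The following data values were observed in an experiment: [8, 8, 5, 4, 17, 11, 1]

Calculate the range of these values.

16

Step 1: Identify the maximum value: max = 17
Step 2: Identify the minimum value: min = 1
Step 3: Range = max - min = 17 - 1 = 16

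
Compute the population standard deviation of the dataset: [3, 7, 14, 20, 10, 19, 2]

6.7128

Step 1: Compute the mean: 10.7143
Step 2: Sum of squared deviations from the mean: 315.4286
Step 3: Population variance = 315.4286 / 7 = 45.0612
Step 4: Standard deviation = sqrt(45.0612) = 6.7128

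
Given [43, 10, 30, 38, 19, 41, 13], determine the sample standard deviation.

13.7078

Step 1: Compute the mean: 27.7143
Step 2: Sum of squared deviations from the mean: 1127.4286
Step 3: Sample variance = 1127.4286 / 6 = 187.9048
Step 4: Standard deviation = sqrt(187.9048) = 13.7078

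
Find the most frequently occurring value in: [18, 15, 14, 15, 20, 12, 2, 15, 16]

15

Step 1: Count the frequency of each value:
  2: appears 1 time(s)
  12: appears 1 time(s)
  14: appears 1 time(s)
  15: appears 3 time(s)
  16: appears 1 time(s)
  18: appears 1 time(s)
  20: appears 1 time(s)
Step 2: The value 15 appears most frequently (3 times).
Step 3: Mode = 15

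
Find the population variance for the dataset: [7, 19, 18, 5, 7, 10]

30.3333

Step 1: Compute the mean: (7 + 19 + 18 + 5 + 7 + 10) / 6 = 11
Step 2: Compute squared deviations from the mean:
  (7 - 11)^2 = 16
  (19 - 11)^2 = 64
  (18 - 11)^2 = 49
  (5 - 11)^2 = 36
  (7 - 11)^2 = 16
  (10 - 11)^2 = 1
Step 3: Sum of squared deviations = 182
Step 4: Population variance = 182 / 6 = 30.3333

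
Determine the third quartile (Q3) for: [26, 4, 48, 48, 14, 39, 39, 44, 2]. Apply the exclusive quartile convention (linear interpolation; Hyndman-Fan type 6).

46

Step 1: Sort the data: [2, 4, 14, 26, 39, 39, 44, 48, 48]
Step 2: n = 9
Step 3: Using the exclusive quartile method:
  Q1 = 9
  Q2 (median) = 39
  Q3 = 46
  IQR = Q3 - Q1 = 46 - 9 = 37
Step 4: Q3 = 46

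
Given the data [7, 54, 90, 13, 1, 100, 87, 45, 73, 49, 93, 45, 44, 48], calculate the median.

48.5

Step 1: Sort the data in ascending order: [1, 7, 13, 44, 45, 45, 48, 49, 54, 73, 87, 90, 93, 100]
Step 2: The number of values is n = 14.
Step 3: Since n is even, the median is the average of positions 7 and 8:
  Median = (48 + 49) / 2 = 48.5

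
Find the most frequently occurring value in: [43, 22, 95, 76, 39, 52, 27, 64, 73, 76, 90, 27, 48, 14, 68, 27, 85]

27

Step 1: Count the frequency of each value:
  14: appears 1 time(s)
  22: appears 1 time(s)
  27: appears 3 time(s)
  39: appears 1 time(s)
  43: appears 1 time(s)
  48: appears 1 time(s)
  52: appears 1 time(s)
  64: appears 1 time(s)
  68: appears 1 time(s)
  73: appears 1 time(s)
  76: appears 2 time(s)
  85: appears 1 time(s)
  90: appears 1 time(s)
  95: appears 1 time(s)
Step 2: The value 27 appears most frequently (3 times).
Step 3: Mode = 27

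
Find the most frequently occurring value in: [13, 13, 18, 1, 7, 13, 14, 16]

13

Step 1: Count the frequency of each value:
  1: appears 1 time(s)
  7: appears 1 time(s)
  13: appears 3 time(s)
  14: appears 1 time(s)
  16: appears 1 time(s)
  18: appears 1 time(s)
Step 2: The value 13 appears most frequently (3 times).
Step 3: Mode = 13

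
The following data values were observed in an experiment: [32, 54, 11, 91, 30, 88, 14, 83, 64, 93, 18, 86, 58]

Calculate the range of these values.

82

Step 1: Identify the maximum value: max = 93
Step 2: Identify the minimum value: min = 11
Step 3: Range = max - min = 93 - 11 = 82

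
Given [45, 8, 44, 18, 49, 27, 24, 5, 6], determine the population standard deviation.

16.4685

Step 1: Compute the mean: 25.1111
Step 2: Sum of squared deviations from the mean: 2440.8889
Step 3: Population variance = 2440.8889 / 9 = 271.2099
Step 4: Standard deviation = sqrt(271.2099) = 16.4685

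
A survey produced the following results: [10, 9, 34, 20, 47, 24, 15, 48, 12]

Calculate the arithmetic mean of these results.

24.3333

Step 1: Sum all values: 10 + 9 + 34 + 20 + 47 + 24 + 15 + 48 + 12 = 219
Step 2: Count the number of values: n = 9
Step 3: Mean = sum / n = 219 / 9 = 24.3333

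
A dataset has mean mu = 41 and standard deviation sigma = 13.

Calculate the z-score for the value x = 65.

1.8462

Step 1: Recall the z-score formula: z = (x - mu) / sigma
Step 2: Substitute values: z = (65 - 41) / 13
Step 3: z = 24 / 13 = 1.8462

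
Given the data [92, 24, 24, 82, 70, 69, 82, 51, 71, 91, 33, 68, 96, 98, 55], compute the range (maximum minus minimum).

74

Step 1: Identify the maximum value: max = 98
Step 2: Identify the minimum value: min = 24
Step 3: Range = max - min = 98 - 24 = 74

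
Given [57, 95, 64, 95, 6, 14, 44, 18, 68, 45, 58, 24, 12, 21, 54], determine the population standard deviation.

27.8113

Step 1: Compute the mean: 45
Step 2: Sum of squared deviations from the mean: 11602
Step 3: Population variance = 11602 / 15 = 773.4667
Step 4: Standard deviation = sqrt(773.4667) = 27.8113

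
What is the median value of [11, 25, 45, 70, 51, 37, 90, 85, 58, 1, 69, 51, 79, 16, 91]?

51

Step 1: Sort the data in ascending order: [1, 11, 16, 25, 37, 45, 51, 51, 58, 69, 70, 79, 85, 90, 91]
Step 2: The number of values is n = 15.
Step 3: Since n is odd, the median is the middle value at position 8: 51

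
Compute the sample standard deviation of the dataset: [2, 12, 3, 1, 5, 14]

5.4924

Step 1: Compute the mean: 6.1667
Step 2: Sum of squared deviations from the mean: 150.8333
Step 3: Sample variance = 150.8333 / 5 = 30.1667
Step 4: Standard deviation = sqrt(30.1667) = 5.4924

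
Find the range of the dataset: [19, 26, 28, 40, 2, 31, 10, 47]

45

Step 1: Identify the maximum value: max = 47
Step 2: Identify the minimum value: min = 2
Step 3: Range = max - min = 47 - 2 = 45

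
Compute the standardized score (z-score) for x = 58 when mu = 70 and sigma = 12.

-1

Step 1: Recall the z-score formula: z = (x - mu) / sigma
Step 2: Substitute values: z = (58 - 70) / 12
Step 3: z = -12 / 12 = -1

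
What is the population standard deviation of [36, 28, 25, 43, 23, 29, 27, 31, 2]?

10.5561

Step 1: Compute the mean: 27.1111
Step 2: Sum of squared deviations from the mean: 1002.8889
Step 3: Population variance = 1002.8889 / 9 = 111.4321
Step 4: Standard deviation = sqrt(111.4321) = 10.5561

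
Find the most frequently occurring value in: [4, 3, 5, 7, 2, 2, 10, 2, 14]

2

Step 1: Count the frequency of each value:
  2: appears 3 time(s)
  3: appears 1 time(s)
  4: appears 1 time(s)
  5: appears 1 time(s)
  7: appears 1 time(s)
  10: appears 1 time(s)
  14: appears 1 time(s)
Step 2: The value 2 appears most frequently (3 times).
Step 3: Mode = 2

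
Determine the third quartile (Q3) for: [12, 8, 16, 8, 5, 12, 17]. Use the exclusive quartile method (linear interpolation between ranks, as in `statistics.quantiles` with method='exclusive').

16

Step 1: Sort the data: [5, 8, 8, 12, 12, 16, 17]
Step 2: n = 7
Step 3: Using the exclusive quartile method:
  Q1 = 8
  Q2 (median) = 12
  Q3 = 16
  IQR = Q3 - Q1 = 16 - 8 = 8
Step 4: Q3 = 16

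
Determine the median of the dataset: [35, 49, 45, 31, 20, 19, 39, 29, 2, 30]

30.5

Step 1: Sort the data in ascending order: [2, 19, 20, 29, 30, 31, 35, 39, 45, 49]
Step 2: The number of values is n = 10.
Step 3: Since n is even, the median is the average of positions 5 and 6:
  Median = (30 + 31) / 2 = 30.5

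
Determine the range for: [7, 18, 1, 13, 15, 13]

17

Step 1: Identify the maximum value: max = 18
Step 2: Identify the minimum value: min = 1
Step 3: Range = max - min = 18 - 1 = 17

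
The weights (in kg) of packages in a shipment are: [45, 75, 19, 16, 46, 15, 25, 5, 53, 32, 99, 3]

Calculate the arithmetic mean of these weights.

36.0833

Step 1: Sum all values: 45 + 75 + 19 + 16 + 46 + 15 + 25 + 5 + 53 + 32 + 99 + 3 = 433
Step 2: Count the number of values: n = 12
Step 3: Mean = sum / n = 433 / 12 = 36.0833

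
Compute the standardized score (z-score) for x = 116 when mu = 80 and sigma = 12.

3

Step 1: Recall the z-score formula: z = (x - mu) / sigma
Step 2: Substitute values: z = (116 - 80) / 12
Step 3: z = 36 / 12 = 3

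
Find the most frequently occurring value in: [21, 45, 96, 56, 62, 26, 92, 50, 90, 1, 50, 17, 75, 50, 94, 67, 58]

50

Step 1: Count the frequency of each value:
  1: appears 1 time(s)
  17: appears 1 time(s)
  21: appears 1 time(s)
  26: appears 1 time(s)
  45: appears 1 time(s)
  50: appears 3 time(s)
  56: appears 1 time(s)
  58: appears 1 time(s)
  62: appears 1 time(s)
  67: appears 1 time(s)
  75: appears 1 time(s)
  90: appears 1 time(s)
  92: appears 1 time(s)
  94: appears 1 time(s)
  96: appears 1 time(s)
Step 2: The value 50 appears most frequently (3 times).
Step 3: Mode = 50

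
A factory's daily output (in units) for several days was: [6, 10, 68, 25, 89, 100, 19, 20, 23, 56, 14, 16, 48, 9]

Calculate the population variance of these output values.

892.6378

Step 1: Compute the mean: (6 + 10 + 68 + 25 + 89 + 100 + 19 + 20 + 23 + 56 + 14 + 16 + 48 + 9) / 14 = 35.9286
Step 2: Compute squared deviations from the mean:
  (6 - 35.9286)^2 = 895.7194
  (10 - 35.9286)^2 = 672.2908
  (68 - 35.9286)^2 = 1028.5765
  (25 - 35.9286)^2 = 119.4337
  (89 - 35.9286)^2 = 2816.5765
  (100 - 35.9286)^2 = 4105.148
  (19 - 35.9286)^2 = 286.5765
  (20 - 35.9286)^2 = 253.7194
  (23 - 35.9286)^2 = 167.148
  (56 - 35.9286)^2 = 402.8622
  (14 - 35.9286)^2 = 480.8622
  (16 - 35.9286)^2 = 397.148
  (48 - 35.9286)^2 = 145.7194
  (9 - 35.9286)^2 = 725.148
Step 3: Sum of squared deviations = 12496.9286
Step 4: Population variance = 12496.9286 / 14 = 892.6378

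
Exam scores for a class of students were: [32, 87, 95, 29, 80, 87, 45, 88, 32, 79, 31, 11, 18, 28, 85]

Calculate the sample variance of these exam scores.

948.6952

Step 1: Compute the mean: (32 + 87 + 95 + 29 + 80 + 87 + 45 + 88 + 32 + 79 + 31 + 11 + 18 + 28 + 85) / 15 = 55.1333
Step 2: Compute squared deviations from the mean:
  (32 - 55.1333)^2 = 535.1511
  (87 - 55.1333)^2 = 1015.4844
  (95 - 55.1333)^2 = 1589.3511
  (29 - 55.1333)^2 = 682.9511
  (80 - 55.1333)^2 = 618.3511
  (87 - 55.1333)^2 = 1015.4844
  (45 - 55.1333)^2 = 102.6844
  (88 - 55.1333)^2 = 1080.2178
  (32 - 55.1333)^2 = 535.1511
  (79 - 55.1333)^2 = 569.6178
  (31 - 55.1333)^2 = 582.4178
  (11 - 55.1333)^2 = 1947.7511
  (18 - 55.1333)^2 = 1378.8844
  (28 - 55.1333)^2 = 736.2178
  (85 - 55.1333)^2 = 892.0178
Step 3: Sum of squared deviations = 13281.7333
Step 4: Sample variance = 13281.7333 / 14 = 948.6952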